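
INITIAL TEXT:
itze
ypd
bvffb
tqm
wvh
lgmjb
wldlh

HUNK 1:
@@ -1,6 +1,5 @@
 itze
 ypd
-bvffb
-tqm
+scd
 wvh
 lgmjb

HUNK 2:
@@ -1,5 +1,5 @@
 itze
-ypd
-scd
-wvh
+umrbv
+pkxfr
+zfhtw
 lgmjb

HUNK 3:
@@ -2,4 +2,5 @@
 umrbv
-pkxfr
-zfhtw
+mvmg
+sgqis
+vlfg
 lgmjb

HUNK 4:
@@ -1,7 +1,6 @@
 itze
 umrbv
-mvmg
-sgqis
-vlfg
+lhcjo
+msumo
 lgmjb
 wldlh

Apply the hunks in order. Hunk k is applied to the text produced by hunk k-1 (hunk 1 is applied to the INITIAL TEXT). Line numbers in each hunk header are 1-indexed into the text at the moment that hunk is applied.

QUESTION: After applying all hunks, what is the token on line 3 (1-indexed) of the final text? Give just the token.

Hunk 1: at line 1 remove [bvffb,tqm] add [scd] -> 6 lines: itze ypd scd wvh lgmjb wldlh
Hunk 2: at line 1 remove [ypd,scd,wvh] add [umrbv,pkxfr,zfhtw] -> 6 lines: itze umrbv pkxfr zfhtw lgmjb wldlh
Hunk 3: at line 2 remove [pkxfr,zfhtw] add [mvmg,sgqis,vlfg] -> 7 lines: itze umrbv mvmg sgqis vlfg lgmjb wldlh
Hunk 4: at line 1 remove [mvmg,sgqis,vlfg] add [lhcjo,msumo] -> 6 lines: itze umrbv lhcjo msumo lgmjb wldlh
Final line 3: lhcjo

Answer: lhcjo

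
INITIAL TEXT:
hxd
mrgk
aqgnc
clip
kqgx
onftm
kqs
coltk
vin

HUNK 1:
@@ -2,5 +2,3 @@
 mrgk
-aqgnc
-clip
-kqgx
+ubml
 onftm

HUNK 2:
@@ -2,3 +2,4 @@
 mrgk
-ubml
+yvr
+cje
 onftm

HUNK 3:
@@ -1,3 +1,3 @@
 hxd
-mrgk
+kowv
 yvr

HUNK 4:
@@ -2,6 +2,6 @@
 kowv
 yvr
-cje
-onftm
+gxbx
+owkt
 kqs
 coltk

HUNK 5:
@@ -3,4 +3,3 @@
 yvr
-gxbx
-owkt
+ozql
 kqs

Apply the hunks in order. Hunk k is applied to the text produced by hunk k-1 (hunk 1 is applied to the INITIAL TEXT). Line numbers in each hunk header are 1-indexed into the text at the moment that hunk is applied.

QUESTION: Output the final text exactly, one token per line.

Hunk 1: at line 2 remove [aqgnc,clip,kqgx] add [ubml] -> 7 lines: hxd mrgk ubml onftm kqs coltk vin
Hunk 2: at line 2 remove [ubml] add [yvr,cje] -> 8 lines: hxd mrgk yvr cje onftm kqs coltk vin
Hunk 3: at line 1 remove [mrgk] add [kowv] -> 8 lines: hxd kowv yvr cje onftm kqs coltk vin
Hunk 4: at line 2 remove [cje,onftm] add [gxbx,owkt] -> 8 lines: hxd kowv yvr gxbx owkt kqs coltk vin
Hunk 5: at line 3 remove [gxbx,owkt] add [ozql] -> 7 lines: hxd kowv yvr ozql kqs coltk vin

Answer: hxd
kowv
yvr
ozql
kqs
coltk
vin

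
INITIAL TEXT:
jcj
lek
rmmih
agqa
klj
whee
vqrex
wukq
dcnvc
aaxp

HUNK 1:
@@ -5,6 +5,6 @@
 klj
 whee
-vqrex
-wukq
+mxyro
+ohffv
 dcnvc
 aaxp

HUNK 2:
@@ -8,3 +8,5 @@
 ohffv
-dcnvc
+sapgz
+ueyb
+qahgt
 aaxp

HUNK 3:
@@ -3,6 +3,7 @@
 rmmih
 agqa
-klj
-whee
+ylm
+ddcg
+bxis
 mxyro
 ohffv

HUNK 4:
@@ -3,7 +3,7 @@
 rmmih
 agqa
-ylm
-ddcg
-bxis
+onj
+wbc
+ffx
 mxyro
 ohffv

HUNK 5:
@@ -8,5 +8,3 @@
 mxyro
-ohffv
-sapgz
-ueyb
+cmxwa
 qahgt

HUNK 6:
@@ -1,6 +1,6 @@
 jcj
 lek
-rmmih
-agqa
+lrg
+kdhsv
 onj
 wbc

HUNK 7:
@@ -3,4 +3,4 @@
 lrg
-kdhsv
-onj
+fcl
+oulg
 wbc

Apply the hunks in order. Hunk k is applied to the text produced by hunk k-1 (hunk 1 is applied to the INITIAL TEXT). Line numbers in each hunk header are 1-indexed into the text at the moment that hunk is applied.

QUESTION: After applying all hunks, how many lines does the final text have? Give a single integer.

Hunk 1: at line 5 remove [vqrex,wukq] add [mxyro,ohffv] -> 10 lines: jcj lek rmmih agqa klj whee mxyro ohffv dcnvc aaxp
Hunk 2: at line 8 remove [dcnvc] add [sapgz,ueyb,qahgt] -> 12 lines: jcj lek rmmih agqa klj whee mxyro ohffv sapgz ueyb qahgt aaxp
Hunk 3: at line 3 remove [klj,whee] add [ylm,ddcg,bxis] -> 13 lines: jcj lek rmmih agqa ylm ddcg bxis mxyro ohffv sapgz ueyb qahgt aaxp
Hunk 4: at line 3 remove [ylm,ddcg,bxis] add [onj,wbc,ffx] -> 13 lines: jcj lek rmmih agqa onj wbc ffx mxyro ohffv sapgz ueyb qahgt aaxp
Hunk 5: at line 8 remove [ohffv,sapgz,ueyb] add [cmxwa] -> 11 lines: jcj lek rmmih agqa onj wbc ffx mxyro cmxwa qahgt aaxp
Hunk 6: at line 1 remove [rmmih,agqa] add [lrg,kdhsv] -> 11 lines: jcj lek lrg kdhsv onj wbc ffx mxyro cmxwa qahgt aaxp
Hunk 7: at line 3 remove [kdhsv,onj] add [fcl,oulg] -> 11 lines: jcj lek lrg fcl oulg wbc ffx mxyro cmxwa qahgt aaxp
Final line count: 11

Answer: 11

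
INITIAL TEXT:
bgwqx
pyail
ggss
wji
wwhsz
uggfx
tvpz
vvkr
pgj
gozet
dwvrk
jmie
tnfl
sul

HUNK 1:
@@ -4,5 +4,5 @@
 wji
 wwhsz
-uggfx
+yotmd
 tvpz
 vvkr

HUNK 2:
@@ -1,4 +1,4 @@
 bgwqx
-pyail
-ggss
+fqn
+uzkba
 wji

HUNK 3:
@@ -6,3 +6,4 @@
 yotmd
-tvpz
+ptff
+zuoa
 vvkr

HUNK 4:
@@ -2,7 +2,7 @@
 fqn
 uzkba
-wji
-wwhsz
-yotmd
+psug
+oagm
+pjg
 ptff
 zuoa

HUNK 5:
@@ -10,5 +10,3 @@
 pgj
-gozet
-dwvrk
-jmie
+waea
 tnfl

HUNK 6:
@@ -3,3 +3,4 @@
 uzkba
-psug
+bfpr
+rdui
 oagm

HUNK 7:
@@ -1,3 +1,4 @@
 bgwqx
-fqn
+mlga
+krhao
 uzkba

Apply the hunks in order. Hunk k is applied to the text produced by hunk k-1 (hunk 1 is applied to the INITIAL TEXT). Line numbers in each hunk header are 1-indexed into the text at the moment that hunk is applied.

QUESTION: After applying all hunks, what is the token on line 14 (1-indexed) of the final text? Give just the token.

Hunk 1: at line 4 remove [uggfx] add [yotmd] -> 14 lines: bgwqx pyail ggss wji wwhsz yotmd tvpz vvkr pgj gozet dwvrk jmie tnfl sul
Hunk 2: at line 1 remove [pyail,ggss] add [fqn,uzkba] -> 14 lines: bgwqx fqn uzkba wji wwhsz yotmd tvpz vvkr pgj gozet dwvrk jmie tnfl sul
Hunk 3: at line 6 remove [tvpz] add [ptff,zuoa] -> 15 lines: bgwqx fqn uzkba wji wwhsz yotmd ptff zuoa vvkr pgj gozet dwvrk jmie tnfl sul
Hunk 4: at line 2 remove [wji,wwhsz,yotmd] add [psug,oagm,pjg] -> 15 lines: bgwqx fqn uzkba psug oagm pjg ptff zuoa vvkr pgj gozet dwvrk jmie tnfl sul
Hunk 5: at line 10 remove [gozet,dwvrk,jmie] add [waea] -> 13 lines: bgwqx fqn uzkba psug oagm pjg ptff zuoa vvkr pgj waea tnfl sul
Hunk 6: at line 3 remove [psug] add [bfpr,rdui] -> 14 lines: bgwqx fqn uzkba bfpr rdui oagm pjg ptff zuoa vvkr pgj waea tnfl sul
Hunk 7: at line 1 remove [fqn] add [mlga,krhao] -> 15 lines: bgwqx mlga krhao uzkba bfpr rdui oagm pjg ptff zuoa vvkr pgj waea tnfl sul
Final line 14: tnfl

Answer: tnfl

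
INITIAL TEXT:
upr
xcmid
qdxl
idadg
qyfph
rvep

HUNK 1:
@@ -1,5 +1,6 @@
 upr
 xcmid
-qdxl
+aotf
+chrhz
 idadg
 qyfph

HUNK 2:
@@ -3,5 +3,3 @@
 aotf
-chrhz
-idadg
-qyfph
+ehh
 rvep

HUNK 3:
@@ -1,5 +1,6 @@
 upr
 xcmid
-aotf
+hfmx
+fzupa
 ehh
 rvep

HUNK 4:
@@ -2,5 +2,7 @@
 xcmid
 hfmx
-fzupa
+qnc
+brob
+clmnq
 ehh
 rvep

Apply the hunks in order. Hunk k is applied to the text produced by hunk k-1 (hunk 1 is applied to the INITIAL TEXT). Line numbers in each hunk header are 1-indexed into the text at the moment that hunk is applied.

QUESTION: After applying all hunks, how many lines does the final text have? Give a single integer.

Hunk 1: at line 1 remove [qdxl] add [aotf,chrhz] -> 7 lines: upr xcmid aotf chrhz idadg qyfph rvep
Hunk 2: at line 3 remove [chrhz,idadg,qyfph] add [ehh] -> 5 lines: upr xcmid aotf ehh rvep
Hunk 3: at line 1 remove [aotf] add [hfmx,fzupa] -> 6 lines: upr xcmid hfmx fzupa ehh rvep
Hunk 4: at line 2 remove [fzupa] add [qnc,brob,clmnq] -> 8 lines: upr xcmid hfmx qnc brob clmnq ehh rvep
Final line count: 8

Answer: 8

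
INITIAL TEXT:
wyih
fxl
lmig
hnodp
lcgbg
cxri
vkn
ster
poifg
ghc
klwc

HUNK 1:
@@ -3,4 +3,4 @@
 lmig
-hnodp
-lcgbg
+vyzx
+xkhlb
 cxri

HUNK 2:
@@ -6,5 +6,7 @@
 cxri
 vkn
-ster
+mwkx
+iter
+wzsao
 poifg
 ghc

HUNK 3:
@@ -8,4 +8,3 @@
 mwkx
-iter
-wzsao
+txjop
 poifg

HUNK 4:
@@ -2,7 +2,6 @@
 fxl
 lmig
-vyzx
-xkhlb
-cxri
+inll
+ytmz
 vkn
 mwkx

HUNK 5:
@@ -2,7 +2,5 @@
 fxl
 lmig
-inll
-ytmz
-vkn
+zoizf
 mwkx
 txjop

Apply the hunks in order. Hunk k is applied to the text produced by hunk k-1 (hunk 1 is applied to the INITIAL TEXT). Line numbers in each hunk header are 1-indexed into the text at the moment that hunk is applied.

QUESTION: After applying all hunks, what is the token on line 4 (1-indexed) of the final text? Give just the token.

Hunk 1: at line 3 remove [hnodp,lcgbg] add [vyzx,xkhlb] -> 11 lines: wyih fxl lmig vyzx xkhlb cxri vkn ster poifg ghc klwc
Hunk 2: at line 6 remove [ster] add [mwkx,iter,wzsao] -> 13 lines: wyih fxl lmig vyzx xkhlb cxri vkn mwkx iter wzsao poifg ghc klwc
Hunk 3: at line 8 remove [iter,wzsao] add [txjop] -> 12 lines: wyih fxl lmig vyzx xkhlb cxri vkn mwkx txjop poifg ghc klwc
Hunk 4: at line 2 remove [vyzx,xkhlb,cxri] add [inll,ytmz] -> 11 lines: wyih fxl lmig inll ytmz vkn mwkx txjop poifg ghc klwc
Hunk 5: at line 2 remove [inll,ytmz,vkn] add [zoizf] -> 9 lines: wyih fxl lmig zoizf mwkx txjop poifg ghc klwc
Final line 4: zoizf

Answer: zoizf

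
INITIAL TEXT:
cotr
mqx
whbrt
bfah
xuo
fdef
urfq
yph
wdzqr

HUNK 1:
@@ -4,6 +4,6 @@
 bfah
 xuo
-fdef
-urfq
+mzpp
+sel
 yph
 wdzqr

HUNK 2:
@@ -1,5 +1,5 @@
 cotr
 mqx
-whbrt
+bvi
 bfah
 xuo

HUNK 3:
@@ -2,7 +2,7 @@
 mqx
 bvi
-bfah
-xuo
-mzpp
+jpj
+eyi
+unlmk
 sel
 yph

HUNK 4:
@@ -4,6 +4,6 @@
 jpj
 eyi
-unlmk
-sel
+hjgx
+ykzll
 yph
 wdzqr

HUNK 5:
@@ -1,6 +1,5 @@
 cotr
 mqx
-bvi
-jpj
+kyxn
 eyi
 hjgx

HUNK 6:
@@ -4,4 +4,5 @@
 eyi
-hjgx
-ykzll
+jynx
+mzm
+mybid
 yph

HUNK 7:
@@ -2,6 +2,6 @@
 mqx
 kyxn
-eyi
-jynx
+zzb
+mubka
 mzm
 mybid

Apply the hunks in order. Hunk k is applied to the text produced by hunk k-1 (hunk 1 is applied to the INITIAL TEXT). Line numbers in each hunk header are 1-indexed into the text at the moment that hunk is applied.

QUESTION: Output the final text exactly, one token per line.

Hunk 1: at line 4 remove [fdef,urfq] add [mzpp,sel] -> 9 lines: cotr mqx whbrt bfah xuo mzpp sel yph wdzqr
Hunk 2: at line 1 remove [whbrt] add [bvi] -> 9 lines: cotr mqx bvi bfah xuo mzpp sel yph wdzqr
Hunk 3: at line 2 remove [bfah,xuo,mzpp] add [jpj,eyi,unlmk] -> 9 lines: cotr mqx bvi jpj eyi unlmk sel yph wdzqr
Hunk 4: at line 4 remove [unlmk,sel] add [hjgx,ykzll] -> 9 lines: cotr mqx bvi jpj eyi hjgx ykzll yph wdzqr
Hunk 5: at line 1 remove [bvi,jpj] add [kyxn] -> 8 lines: cotr mqx kyxn eyi hjgx ykzll yph wdzqr
Hunk 6: at line 4 remove [hjgx,ykzll] add [jynx,mzm,mybid] -> 9 lines: cotr mqx kyxn eyi jynx mzm mybid yph wdzqr
Hunk 7: at line 2 remove [eyi,jynx] add [zzb,mubka] -> 9 lines: cotr mqx kyxn zzb mubka mzm mybid yph wdzqr

Answer: cotr
mqx
kyxn
zzb
mubka
mzm
mybid
yph
wdzqr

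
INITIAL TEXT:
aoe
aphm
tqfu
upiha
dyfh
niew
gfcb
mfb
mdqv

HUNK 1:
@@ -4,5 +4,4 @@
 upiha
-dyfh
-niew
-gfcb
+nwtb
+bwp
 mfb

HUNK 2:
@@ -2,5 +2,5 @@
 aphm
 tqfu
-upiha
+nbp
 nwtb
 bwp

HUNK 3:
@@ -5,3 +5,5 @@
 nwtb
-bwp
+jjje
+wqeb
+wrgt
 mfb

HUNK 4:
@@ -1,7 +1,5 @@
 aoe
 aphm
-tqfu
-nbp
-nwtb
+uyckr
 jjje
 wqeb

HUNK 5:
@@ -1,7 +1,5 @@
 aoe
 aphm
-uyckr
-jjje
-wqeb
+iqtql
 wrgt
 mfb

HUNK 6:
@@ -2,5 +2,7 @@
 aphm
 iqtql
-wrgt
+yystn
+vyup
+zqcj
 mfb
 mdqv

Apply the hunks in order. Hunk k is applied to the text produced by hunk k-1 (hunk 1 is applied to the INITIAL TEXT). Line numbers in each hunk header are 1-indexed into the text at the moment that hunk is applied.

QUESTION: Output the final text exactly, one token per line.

Answer: aoe
aphm
iqtql
yystn
vyup
zqcj
mfb
mdqv

Derivation:
Hunk 1: at line 4 remove [dyfh,niew,gfcb] add [nwtb,bwp] -> 8 lines: aoe aphm tqfu upiha nwtb bwp mfb mdqv
Hunk 2: at line 2 remove [upiha] add [nbp] -> 8 lines: aoe aphm tqfu nbp nwtb bwp mfb mdqv
Hunk 3: at line 5 remove [bwp] add [jjje,wqeb,wrgt] -> 10 lines: aoe aphm tqfu nbp nwtb jjje wqeb wrgt mfb mdqv
Hunk 4: at line 1 remove [tqfu,nbp,nwtb] add [uyckr] -> 8 lines: aoe aphm uyckr jjje wqeb wrgt mfb mdqv
Hunk 5: at line 1 remove [uyckr,jjje,wqeb] add [iqtql] -> 6 lines: aoe aphm iqtql wrgt mfb mdqv
Hunk 6: at line 2 remove [wrgt] add [yystn,vyup,zqcj] -> 8 lines: aoe aphm iqtql yystn vyup zqcj mfb mdqv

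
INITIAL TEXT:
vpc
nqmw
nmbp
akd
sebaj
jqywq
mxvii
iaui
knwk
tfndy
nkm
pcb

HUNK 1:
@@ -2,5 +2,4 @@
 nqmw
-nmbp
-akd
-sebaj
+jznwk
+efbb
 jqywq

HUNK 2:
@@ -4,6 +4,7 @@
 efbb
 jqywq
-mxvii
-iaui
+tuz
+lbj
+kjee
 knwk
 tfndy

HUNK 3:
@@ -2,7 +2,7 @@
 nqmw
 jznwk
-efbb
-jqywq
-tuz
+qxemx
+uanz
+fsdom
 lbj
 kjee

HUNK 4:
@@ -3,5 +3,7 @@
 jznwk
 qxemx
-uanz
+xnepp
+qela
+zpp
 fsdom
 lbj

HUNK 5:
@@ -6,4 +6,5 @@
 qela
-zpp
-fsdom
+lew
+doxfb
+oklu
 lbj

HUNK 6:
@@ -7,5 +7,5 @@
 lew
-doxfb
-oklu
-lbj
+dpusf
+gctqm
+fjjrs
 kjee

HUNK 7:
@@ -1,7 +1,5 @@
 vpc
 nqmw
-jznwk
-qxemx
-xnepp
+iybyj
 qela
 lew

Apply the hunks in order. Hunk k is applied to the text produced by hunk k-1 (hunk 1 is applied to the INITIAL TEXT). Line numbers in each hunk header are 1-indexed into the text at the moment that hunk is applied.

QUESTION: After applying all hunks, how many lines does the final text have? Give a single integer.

Hunk 1: at line 2 remove [nmbp,akd,sebaj] add [jznwk,efbb] -> 11 lines: vpc nqmw jznwk efbb jqywq mxvii iaui knwk tfndy nkm pcb
Hunk 2: at line 4 remove [mxvii,iaui] add [tuz,lbj,kjee] -> 12 lines: vpc nqmw jznwk efbb jqywq tuz lbj kjee knwk tfndy nkm pcb
Hunk 3: at line 2 remove [efbb,jqywq,tuz] add [qxemx,uanz,fsdom] -> 12 lines: vpc nqmw jznwk qxemx uanz fsdom lbj kjee knwk tfndy nkm pcb
Hunk 4: at line 3 remove [uanz] add [xnepp,qela,zpp] -> 14 lines: vpc nqmw jznwk qxemx xnepp qela zpp fsdom lbj kjee knwk tfndy nkm pcb
Hunk 5: at line 6 remove [zpp,fsdom] add [lew,doxfb,oklu] -> 15 lines: vpc nqmw jznwk qxemx xnepp qela lew doxfb oklu lbj kjee knwk tfndy nkm pcb
Hunk 6: at line 7 remove [doxfb,oklu,lbj] add [dpusf,gctqm,fjjrs] -> 15 lines: vpc nqmw jznwk qxemx xnepp qela lew dpusf gctqm fjjrs kjee knwk tfndy nkm pcb
Hunk 7: at line 1 remove [jznwk,qxemx,xnepp] add [iybyj] -> 13 lines: vpc nqmw iybyj qela lew dpusf gctqm fjjrs kjee knwk tfndy nkm pcb
Final line count: 13

Answer: 13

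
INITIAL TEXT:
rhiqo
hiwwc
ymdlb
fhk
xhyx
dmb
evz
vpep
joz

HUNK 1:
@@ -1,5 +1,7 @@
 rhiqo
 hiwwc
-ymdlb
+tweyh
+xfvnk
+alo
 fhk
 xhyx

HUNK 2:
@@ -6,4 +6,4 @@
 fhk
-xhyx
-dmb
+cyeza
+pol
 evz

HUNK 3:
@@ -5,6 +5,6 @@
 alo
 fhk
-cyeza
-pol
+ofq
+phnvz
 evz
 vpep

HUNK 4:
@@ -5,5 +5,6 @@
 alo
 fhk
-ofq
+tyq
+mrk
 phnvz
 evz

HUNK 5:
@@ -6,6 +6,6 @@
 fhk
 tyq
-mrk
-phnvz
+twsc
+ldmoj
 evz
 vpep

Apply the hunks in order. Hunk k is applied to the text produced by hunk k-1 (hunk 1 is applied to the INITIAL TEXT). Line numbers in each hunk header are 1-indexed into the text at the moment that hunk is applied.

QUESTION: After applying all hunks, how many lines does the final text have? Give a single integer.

Hunk 1: at line 1 remove [ymdlb] add [tweyh,xfvnk,alo] -> 11 lines: rhiqo hiwwc tweyh xfvnk alo fhk xhyx dmb evz vpep joz
Hunk 2: at line 6 remove [xhyx,dmb] add [cyeza,pol] -> 11 lines: rhiqo hiwwc tweyh xfvnk alo fhk cyeza pol evz vpep joz
Hunk 3: at line 5 remove [cyeza,pol] add [ofq,phnvz] -> 11 lines: rhiqo hiwwc tweyh xfvnk alo fhk ofq phnvz evz vpep joz
Hunk 4: at line 5 remove [ofq] add [tyq,mrk] -> 12 lines: rhiqo hiwwc tweyh xfvnk alo fhk tyq mrk phnvz evz vpep joz
Hunk 5: at line 6 remove [mrk,phnvz] add [twsc,ldmoj] -> 12 lines: rhiqo hiwwc tweyh xfvnk alo fhk tyq twsc ldmoj evz vpep joz
Final line count: 12

Answer: 12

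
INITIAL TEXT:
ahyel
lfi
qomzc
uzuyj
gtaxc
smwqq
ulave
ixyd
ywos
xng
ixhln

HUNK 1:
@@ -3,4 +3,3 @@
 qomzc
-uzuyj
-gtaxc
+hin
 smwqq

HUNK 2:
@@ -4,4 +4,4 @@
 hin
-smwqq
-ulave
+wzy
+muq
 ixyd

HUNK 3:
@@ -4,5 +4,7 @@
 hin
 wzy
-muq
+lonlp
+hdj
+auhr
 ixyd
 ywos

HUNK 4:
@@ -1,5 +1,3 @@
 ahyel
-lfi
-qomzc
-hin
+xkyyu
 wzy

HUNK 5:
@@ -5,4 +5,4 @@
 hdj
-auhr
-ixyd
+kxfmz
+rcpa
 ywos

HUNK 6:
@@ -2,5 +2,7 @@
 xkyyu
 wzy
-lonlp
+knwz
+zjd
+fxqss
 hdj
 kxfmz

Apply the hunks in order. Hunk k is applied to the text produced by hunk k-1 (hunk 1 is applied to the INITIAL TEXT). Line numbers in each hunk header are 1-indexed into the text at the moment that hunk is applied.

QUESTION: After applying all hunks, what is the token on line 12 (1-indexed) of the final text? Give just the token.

Hunk 1: at line 3 remove [uzuyj,gtaxc] add [hin] -> 10 lines: ahyel lfi qomzc hin smwqq ulave ixyd ywos xng ixhln
Hunk 2: at line 4 remove [smwqq,ulave] add [wzy,muq] -> 10 lines: ahyel lfi qomzc hin wzy muq ixyd ywos xng ixhln
Hunk 3: at line 4 remove [muq] add [lonlp,hdj,auhr] -> 12 lines: ahyel lfi qomzc hin wzy lonlp hdj auhr ixyd ywos xng ixhln
Hunk 4: at line 1 remove [lfi,qomzc,hin] add [xkyyu] -> 10 lines: ahyel xkyyu wzy lonlp hdj auhr ixyd ywos xng ixhln
Hunk 5: at line 5 remove [auhr,ixyd] add [kxfmz,rcpa] -> 10 lines: ahyel xkyyu wzy lonlp hdj kxfmz rcpa ywos xng ixhln
Hunk 6: at line 2 remove [lonlp] add [knwz,zjd,fxqss] -> 12 lines: ahyel xkyyu wzy knwz zjd fxqss hdj kxfmz rcpa ywos xng ixhln
Final line 12: ixhln

Answer: ixhln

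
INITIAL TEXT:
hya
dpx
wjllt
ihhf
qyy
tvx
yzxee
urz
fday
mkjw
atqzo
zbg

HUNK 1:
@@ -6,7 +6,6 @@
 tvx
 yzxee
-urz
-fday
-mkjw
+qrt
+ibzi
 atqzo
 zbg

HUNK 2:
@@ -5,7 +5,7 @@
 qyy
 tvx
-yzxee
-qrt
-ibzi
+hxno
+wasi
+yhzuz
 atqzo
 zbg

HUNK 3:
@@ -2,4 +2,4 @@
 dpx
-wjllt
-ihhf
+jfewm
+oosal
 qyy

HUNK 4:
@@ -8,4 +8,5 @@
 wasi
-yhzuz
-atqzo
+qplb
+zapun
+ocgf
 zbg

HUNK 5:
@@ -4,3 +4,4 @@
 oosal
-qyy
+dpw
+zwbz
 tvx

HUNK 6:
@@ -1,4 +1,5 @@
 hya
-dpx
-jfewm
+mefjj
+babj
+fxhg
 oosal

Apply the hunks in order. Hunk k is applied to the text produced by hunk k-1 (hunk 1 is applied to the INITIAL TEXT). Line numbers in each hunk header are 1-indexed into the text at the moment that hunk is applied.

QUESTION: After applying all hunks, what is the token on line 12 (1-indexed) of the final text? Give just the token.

Answer: zapun

Derivation:
Hunk 1: at line 6 remove [urz,fday,mkjw] add [qrt,ibzi] -> 11 lines: hya dpx wjllt ihhf qyy tvx yzxee qrt ibzi atqzo zbg
Hunk 2: at line 5 remove [yzxee,qrt,ibzi] add [hxno,wasi,yhzuz] -> 11 lines: hya dpx wjllt ihhf qyy tvx hxno wasi yhzuz atqzo zbg
Hunk 3: at line 2 remove [wjllt,ihhf] add [jfewm,oosal] -> 11 lines: hya dpx jfewm oosal qyy tvx hxno wasi yhzuz atqzo zbg
Hunk 4: at line 8 remove [yhzuz,atqzo] add [qplb,zapun,ocgf] -> 12 lines: hya dpx jfewm oosal qyy tvx hxno wasi qplb zapun ocgf zbg
Hunk 5: at line 4 remove [qyy] add [dpw,zwbz] -> 13 lines: hya dpx jfewm oosal dpw zwbz tvx hxno wasi qplb zapun ocgf zbg
Hunk 6: at line 1 remove [dpx,jfewm] add [mefjj,babj,fxhg] -> 14 lines: hya mefjj babj fxhg oosal dpw zwbz tvx hxno wasi qplb zapun ocgf zbg
Final line 12: zapun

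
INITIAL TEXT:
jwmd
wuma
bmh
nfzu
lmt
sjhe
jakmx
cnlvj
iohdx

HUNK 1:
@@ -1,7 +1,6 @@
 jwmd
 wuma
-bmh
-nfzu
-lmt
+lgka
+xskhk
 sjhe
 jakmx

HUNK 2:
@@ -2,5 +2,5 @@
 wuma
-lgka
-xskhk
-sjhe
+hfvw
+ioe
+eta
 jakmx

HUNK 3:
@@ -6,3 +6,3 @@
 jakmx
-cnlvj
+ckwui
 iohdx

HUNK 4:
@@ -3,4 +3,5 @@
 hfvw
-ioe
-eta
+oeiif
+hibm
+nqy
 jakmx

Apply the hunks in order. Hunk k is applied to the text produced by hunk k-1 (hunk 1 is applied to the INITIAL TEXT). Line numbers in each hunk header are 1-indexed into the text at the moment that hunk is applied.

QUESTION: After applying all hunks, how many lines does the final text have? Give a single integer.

Hunk 1: at line 1 remove [bmh,nfzu,lmt] add [lgka,xskhk] -> 8 lines: jwmd wuma lgka xskhk sjhe jakmx cnlvj iohdx
Hunk 2: at line 2 remove [lgka,xskhk,sjhe] add [hfvw,ioe,eta] -> 8 lines: jwmd wuma hfvw ioe eta jakmx cnlvj iohdx
Hunk 3: at line 6 remove [cnlvj] add [ckwui] -> 8 lines: jwmd wuma hfvw ioe eta jakmx ckwui iohdx
Hunk 4: at line 3 remove [ioe,eta] add [oeiif,hibm,nqy] -> 9 lines: jwmd wuma hfvw oeiif hibm nqy jakmx ckwui iohdx
Final line count: 9

Answer: 9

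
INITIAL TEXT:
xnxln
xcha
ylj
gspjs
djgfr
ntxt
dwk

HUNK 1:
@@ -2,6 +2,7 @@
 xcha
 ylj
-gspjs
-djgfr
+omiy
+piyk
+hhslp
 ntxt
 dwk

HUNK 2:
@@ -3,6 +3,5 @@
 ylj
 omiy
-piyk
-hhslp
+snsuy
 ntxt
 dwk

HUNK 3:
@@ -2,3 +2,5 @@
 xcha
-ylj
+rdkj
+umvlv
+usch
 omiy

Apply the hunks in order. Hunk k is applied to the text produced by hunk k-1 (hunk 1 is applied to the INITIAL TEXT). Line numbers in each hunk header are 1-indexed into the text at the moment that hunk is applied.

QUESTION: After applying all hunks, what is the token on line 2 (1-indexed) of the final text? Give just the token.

Answer: xcha

Derivation:
Hunk 1: at line 2 remove [gspjs,djgfr] add [omiy,piyk,hhslp] -> 8 lines: xnxln xcha ylj omiy piyk hhslp ntxt dwk
Hunk 2: at line 3 remove [piyk,hhslp] add [snsuy] -> 7 lines: xnxln xcha ylj omiy snsuy ntxt dwk
Hunk 3: at line 2 remove [ylj] add [rdkj,umvlv,usch] -> 9 lines: xnxln xcha rdkj umvlv usch omiy snsuy ntxt dwk
Final line 2: xcha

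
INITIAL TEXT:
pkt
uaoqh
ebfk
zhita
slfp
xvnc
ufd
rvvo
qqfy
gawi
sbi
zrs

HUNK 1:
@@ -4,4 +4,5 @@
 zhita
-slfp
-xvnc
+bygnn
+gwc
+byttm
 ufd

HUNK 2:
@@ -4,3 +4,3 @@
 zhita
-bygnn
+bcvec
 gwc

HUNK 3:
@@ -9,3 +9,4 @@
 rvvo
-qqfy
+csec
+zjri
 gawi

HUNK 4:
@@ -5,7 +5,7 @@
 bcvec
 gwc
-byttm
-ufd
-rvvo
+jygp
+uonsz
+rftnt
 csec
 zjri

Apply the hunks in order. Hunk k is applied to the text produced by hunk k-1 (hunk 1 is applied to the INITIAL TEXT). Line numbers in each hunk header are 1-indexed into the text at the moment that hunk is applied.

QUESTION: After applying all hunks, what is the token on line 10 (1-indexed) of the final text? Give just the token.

Hunk 1: at line 4 remove [slfp,xvnc] add [bygnn,gwc,byttm] -> 13 lines: pkt uaoqh ebfk zhita bygnn gwc byttm ufd rvvo qqfy gawi sbi zrs
Hunk 2: at line 4 remove [bygnn] add [bcvec] -> 13 lines: pkt uaoqh ebfk zhita bcvec gwc byttm ufd rvvo qqfy gawi sbi zrs
Hunk 3: at line 9 remove [qqfy] add [csec,zjri] -> 14 lines: pkt uaoqh ebfk zhita bcvec gwc byttm ufd rvvo csec zjri gawi sbi zrs
Hunk 4: at line 5 remove [byttm,ufd,rvvo] add [jygp,uonsz,rftnt] -> 14 lines: pkt uaoqh ebfk zhita bcvec gwc jygp uonsz rftnt csec zjri gawi sbi zrs
Final line 10: csec

Answer: csec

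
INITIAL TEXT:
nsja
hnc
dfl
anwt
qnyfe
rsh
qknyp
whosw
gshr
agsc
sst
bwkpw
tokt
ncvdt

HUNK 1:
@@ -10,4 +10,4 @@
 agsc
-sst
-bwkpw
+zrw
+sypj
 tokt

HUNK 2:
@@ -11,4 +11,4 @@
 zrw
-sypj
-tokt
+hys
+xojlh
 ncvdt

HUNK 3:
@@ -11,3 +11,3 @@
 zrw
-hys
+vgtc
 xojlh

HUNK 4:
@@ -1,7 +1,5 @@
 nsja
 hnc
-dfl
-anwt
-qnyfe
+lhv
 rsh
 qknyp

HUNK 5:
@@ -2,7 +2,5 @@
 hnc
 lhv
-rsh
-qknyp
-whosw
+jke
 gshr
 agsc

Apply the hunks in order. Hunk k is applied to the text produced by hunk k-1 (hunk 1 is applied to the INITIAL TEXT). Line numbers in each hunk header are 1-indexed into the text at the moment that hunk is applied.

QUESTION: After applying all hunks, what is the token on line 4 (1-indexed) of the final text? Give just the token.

Hunk 1: at line 10 remove [sst,bwkpw] add [zrw,sypj] -> 14 lines: nsja hnc dfl anwt qnyfe rsh qknyp whosw gshr agsc zrw sypj tokt ncvdt
Hunk 2: at line 11 remove [sypj,tokt] add [hys,xojlh] -> 14 lines: nsja hnc dfl anwt qnyfe rsh qknyp whosw gshr agsc zrw hys xojlh ncvdt
Hunk 3: at line 11 remove [hys] add [vgtc] -> 14 lines: nsja hnc dfl anwt qnyfe rsh qknyp whosw gshr agsc zrw vgtc xojlh ncvdt
Hunk 4: at line 1 remove [dfl,anwt,qnyfe] add [lhv] -> 12 lines: nsja hnc lhv rsh qknyp whosw gshr agsc zrw vgtc xojlh ncvdt
Hunk 5: at line 2 remove [rsh,qknyp,whosw] add [jke] -> 10 lines: nsja hnc lhv jke gshr agsc zrw vgtc xojlh ncvdt
Final line 4: jke

Answer: jke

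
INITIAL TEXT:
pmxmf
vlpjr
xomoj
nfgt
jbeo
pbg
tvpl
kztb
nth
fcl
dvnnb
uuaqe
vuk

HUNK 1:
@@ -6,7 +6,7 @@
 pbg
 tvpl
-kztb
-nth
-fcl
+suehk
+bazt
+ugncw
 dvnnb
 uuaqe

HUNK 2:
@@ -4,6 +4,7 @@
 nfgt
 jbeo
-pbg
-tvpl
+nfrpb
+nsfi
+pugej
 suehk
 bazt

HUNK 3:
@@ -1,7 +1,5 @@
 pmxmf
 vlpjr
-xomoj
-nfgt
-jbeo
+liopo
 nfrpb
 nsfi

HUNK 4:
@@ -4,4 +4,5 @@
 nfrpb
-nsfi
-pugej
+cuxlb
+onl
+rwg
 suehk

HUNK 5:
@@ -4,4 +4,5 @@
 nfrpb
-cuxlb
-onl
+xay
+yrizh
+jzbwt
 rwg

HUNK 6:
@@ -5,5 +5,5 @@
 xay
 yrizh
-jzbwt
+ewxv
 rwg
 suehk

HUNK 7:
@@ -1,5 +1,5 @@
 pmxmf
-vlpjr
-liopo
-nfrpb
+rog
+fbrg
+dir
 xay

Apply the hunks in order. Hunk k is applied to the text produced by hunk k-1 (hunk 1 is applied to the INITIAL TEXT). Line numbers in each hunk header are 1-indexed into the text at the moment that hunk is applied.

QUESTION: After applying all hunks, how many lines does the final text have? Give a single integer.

Hunk 1: at line 6 remove [kztb,nth,fcl] add [suehk,bazt,ugncw] -> 13 lines: pmxmf vlpjr xomoj nfgt jbeo pbg tvpl suehk bazt ugncw dvnnb uuaqe vuk
Hunk 2: at line 4 remove [pbg,tvpl] add [nfrpb,nsfi,pugej] -> 14 lines: pmxmf vlpjr xomoj nfgt jbeo nfrpb nsfi pugej suehk bazt ugncw dvnnb uuaqe vuk
Hunk 3: at line 1 remove [xomoj,nfgt,jbeo] add [liopo] -> 12 lines: pmxmf vlpjr liopo nfrpb nsfi pugej suehk bazt ugncw dvnnb uuaqe vuk
Hunk 4: at line 4 remove [nsfi,pugej] add [cuxlb,onl,rwg] -> 13 lines: pmxmf vlpjr liopo nfrpb cuxlb onl rwg suehk bazt ugncw dvnnb uuaqe vuk
Hunk 5: at line 4 remove [cuxlb,onl] add [xay,yrizh,jzbwt] -> 14 lines: pmxmf vlpjr liopo nfrpb xay yrizh jzbwt rwg suehk bazt ugncw dvnnb uuaqe vuk
Hunk 6: at line 5 remove [jzbwt] add [ewxv] -> 14 lines: pmxmf vlpjr liopo nfrpb xay yrizh ewxv rwg suehk bazt ugncw dvnnb uuaqe vuk
Hunk 7: at line 1 remove [vlpjr,liopo,nfrpb] add [rog,fbrg,dir] -> 14 lines: pmxmf rog fbrg dir xay yrizh ewxv rwg suehk bazt ugncw dvnnb uuaqe vuk
Final line count: 14

Answer: 14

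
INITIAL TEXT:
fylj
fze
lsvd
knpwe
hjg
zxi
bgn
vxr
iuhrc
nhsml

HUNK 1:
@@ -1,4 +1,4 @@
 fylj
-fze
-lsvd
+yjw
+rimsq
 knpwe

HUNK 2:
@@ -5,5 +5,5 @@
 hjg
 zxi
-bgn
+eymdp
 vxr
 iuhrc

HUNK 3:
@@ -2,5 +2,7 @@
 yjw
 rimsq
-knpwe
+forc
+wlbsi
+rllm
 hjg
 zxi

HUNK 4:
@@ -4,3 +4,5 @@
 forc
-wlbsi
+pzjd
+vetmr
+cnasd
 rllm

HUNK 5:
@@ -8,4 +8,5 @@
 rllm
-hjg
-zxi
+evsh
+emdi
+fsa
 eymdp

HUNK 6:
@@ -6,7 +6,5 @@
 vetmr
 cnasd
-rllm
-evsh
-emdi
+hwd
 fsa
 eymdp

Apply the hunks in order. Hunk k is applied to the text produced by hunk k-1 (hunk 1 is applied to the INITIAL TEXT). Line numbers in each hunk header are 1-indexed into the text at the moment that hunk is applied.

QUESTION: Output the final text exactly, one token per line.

Answer: fylj
yjw
rimsq
forc
pzjd
vetmr
cnasd
hwd
fsa
eymdp
vxr
iuhrc
nhsml

Derivation:
Hunk 1: at line 1 remove [fze,lsvd] add [yjw,rimsq] -> 10 lines: fylj yjw rimsq knpwe hjg zxi bgn vxr iuhrc nhsml
Hunk 2: at line 5 remove [bgn] add [eymdp] -> 10 lines: fylj yjw rimsq knpwe hjg zxi eymdp vxr iuhrc nhsml
Hunk 3: at line 2 remove [knpwe] add [forc,wlbsi,rllm] -> 12 lines: fylj yjw rimsq forc wlbsi rllm hjg zxi eymdp vxr iuhrc nhsml
Hunk 4: at line 4 remove [wlbsi] add [pzjd,vetmr,cnasd] -> 14 lines: fylj yjw rimsq forc pzjd vetmr cnasd rllm hjg zxi eymdp vxr iuhrc nhsml
Hunk 5: at line 8 remove [hjg,zxi] add [evsh,emdi,fsa] -> 15 lines: fylj yjw rimsq forc pzjd vetmr cnasd rllm evsh emdi fsa eymdp vxr iuhrc nhsml
Hunk 6: at line 6 remove [rllm,evsh,emdi] add [hwd] -> 13 lines: fylj yjw rimsq forc pzjd vetmr cnasd hwd fsa eymdp vxr iuhrc nhsml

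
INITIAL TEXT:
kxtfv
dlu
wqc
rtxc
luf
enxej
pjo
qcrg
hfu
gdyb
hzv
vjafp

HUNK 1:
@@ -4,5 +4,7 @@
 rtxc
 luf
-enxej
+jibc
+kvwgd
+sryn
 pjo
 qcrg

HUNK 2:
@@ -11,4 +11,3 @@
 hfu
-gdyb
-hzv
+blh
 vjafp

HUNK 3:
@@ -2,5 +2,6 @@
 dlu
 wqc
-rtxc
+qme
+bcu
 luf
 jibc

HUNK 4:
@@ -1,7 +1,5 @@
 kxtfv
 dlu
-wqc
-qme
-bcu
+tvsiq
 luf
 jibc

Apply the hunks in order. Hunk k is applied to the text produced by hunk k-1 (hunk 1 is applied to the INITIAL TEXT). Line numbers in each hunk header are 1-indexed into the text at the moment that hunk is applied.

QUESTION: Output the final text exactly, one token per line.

Answer: kxtfv
dlu
tvsiq
luf
jibc
kvwgd
sryn
pjo
qcrg
hfu
blh
vjafp

Derivation:
Hunk 1: at line 4 remove [enxej] add [jibc,kvwgd,sryn] -> 14 lines: kxtfv dlu wqc rtxc luf jibc kvwgd sryn pjo qcrg hfu gdyb hzv vjafp
Hunk 2: at line 11 remove [gdyb,hzv] add [blh] -> 13 lines: kxtfv dlu wqc rtxc luf jibc kvwgd sryn pjo qcrg hfu blh vjafp
Hunk 3: at line 2 remove [rtxc] add [qme,bcu] -> 14 lines: kxtfv dlu wqc qme bcu luf jibc kvwgd sryn pjo qcrg hfu blh vjafp
Hunk 4: at line 1 remove [wqc,qme,bcu] add [tvsiq] -> 12 lines: kxtfv dlu tvsiq luf jibc kvwgd sryn pjo qcrg hfu blh vjafp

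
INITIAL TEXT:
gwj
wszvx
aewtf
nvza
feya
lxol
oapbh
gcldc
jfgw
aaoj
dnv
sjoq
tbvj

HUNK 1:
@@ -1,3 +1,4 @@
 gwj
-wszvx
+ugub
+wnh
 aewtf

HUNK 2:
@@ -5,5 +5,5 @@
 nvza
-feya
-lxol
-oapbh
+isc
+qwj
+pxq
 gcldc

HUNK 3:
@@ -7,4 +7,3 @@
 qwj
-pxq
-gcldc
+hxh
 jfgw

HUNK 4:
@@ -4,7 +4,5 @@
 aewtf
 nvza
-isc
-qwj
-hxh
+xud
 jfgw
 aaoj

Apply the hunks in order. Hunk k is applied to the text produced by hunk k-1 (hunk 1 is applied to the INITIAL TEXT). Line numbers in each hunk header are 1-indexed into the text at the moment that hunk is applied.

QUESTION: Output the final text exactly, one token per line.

Hunk 1: at line 1 remove [wszvx] add [ugub,wnh] -> 14 lines: gwj ugub wnh aewtf nvza feya lxol oapbh gcldc jfgw aaoj dnv sjoq tbvj
Hunk 2: at line 5 remove [feya,lxol,oapbh] add [isc,qwj,pxq] -> 14 lines: gwj ugub wnh aewtf nvza isc qwj pxq gcldc jfgw aaoj dnv sjoq tbvj
Hunk 3: at line 7 remove [pxq,gcldc] add [hxh] -> 13 lines: gwj ugub wnh aewtf nvza isc qwj hxh jfgw aaoj dnv sjoq tbvj
Hunk 4: at line 4 remove [isc,qwj,hxh] add [xud] -> 11 lines: gwj ugub wnh aewtf nvza xud jfgw aaoj dnv sjoq tbvj

Answer: gwj
ugub
wnh
aewtf
nvza
xud
jfgw
aaoj
dnv
sjoq
tbvj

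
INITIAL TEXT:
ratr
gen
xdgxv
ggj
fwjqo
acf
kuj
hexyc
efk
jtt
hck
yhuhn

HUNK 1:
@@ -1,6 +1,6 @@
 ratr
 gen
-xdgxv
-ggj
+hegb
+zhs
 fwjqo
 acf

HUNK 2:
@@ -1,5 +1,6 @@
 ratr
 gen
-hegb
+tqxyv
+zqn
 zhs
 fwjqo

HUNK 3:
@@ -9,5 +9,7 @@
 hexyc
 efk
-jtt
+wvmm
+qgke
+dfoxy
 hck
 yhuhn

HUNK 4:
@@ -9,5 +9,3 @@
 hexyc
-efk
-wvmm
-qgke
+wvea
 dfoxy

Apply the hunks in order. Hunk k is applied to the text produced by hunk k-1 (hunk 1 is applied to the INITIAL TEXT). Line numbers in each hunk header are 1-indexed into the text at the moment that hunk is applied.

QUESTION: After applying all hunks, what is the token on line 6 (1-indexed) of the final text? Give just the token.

Hunk 1: at line 1 remove [xdgxv,ggj] add [hegb,zhs] -> 12 lines: ratr gen hegb zhs fwjqo acf kuj hexyc efk jtt hck yhuhn
Hunk 2: at line 1 remove [hegb] add [tqxyv,zqn] -> 13 lines: ratr gen tqxyv zqn zhs fwjqo acf kuj hexyc efk jtt hck yhuhn
Hunk 3: at line 9 remove [jtt] add [wvmm,qgke,dfoxy] -> 15 lines: ratr gen tqxyv zqn zhs fwjqo acf kuj hexyc efk wvmm qgke dfoxy hck yhuhn
Hunk 4: at line 9 remove [efk,wvmm,qgke] add [wvea] -> 13 lines: ratr gen tqxyv zqn zhs fwjqo acf kuj hexyc wvea dfoxy hck yhuhn
Final line 6: fwjqo

Answer: fwjqo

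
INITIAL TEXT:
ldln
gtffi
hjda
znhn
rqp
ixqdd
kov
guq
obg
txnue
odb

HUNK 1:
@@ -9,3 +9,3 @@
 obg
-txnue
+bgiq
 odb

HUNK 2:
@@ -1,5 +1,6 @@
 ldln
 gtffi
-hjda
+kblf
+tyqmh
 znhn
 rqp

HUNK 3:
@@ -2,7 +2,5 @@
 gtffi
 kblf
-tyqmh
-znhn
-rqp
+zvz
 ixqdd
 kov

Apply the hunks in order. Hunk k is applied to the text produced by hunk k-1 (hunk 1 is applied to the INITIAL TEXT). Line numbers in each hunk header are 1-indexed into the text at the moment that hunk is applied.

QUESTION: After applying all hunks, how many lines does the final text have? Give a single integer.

Hunk 1: at line 9 remove [txnue] add [bgiq] -> 11 lines: ldln gtffi hjda znhn rqp ixqdd kov guq obg bgiq odb
Hunk 2: at line 1 remove [hjda] add [kblf,tyqmh] -> 12 lines: ldln gtffi kblf tyqmh znhn rqp ixqdd kov guq obg bgiq odb
Hunk 3: at line 2 remove [tyqmh,znhn,rqp] add [zvz] -> 10 lines: ldln gtffi kblf zvz ixqdd kov guq obg bgiq odb
Final line count: 10

Answer: 10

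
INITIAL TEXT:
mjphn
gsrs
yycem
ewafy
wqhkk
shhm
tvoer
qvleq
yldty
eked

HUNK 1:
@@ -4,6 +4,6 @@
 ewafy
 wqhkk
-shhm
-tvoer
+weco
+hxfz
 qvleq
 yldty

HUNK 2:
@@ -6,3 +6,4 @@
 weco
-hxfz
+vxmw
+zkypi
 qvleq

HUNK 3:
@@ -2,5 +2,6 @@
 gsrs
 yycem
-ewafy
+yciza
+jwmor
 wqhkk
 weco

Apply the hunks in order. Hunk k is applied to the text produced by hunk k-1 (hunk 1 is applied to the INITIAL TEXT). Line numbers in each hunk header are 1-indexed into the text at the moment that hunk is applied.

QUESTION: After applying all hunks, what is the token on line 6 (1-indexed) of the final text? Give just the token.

Answer: wqhkk

Derivation:
Hunk 1: at line 4 remove [shhm,tvoer] add [weco,hxfz] -> 10 lines: mjphn gsrs yycem ewafy wqhkk weco hxfz qvleq yldty eked
Hunk 2: at line 6 remove [hxfz] add [vxmw,zkypi] -> 11 lines: mjphn gsrs yycem ewafy wqhkk weco vxmw zkypi qvleq yldty eked
Hunk 3: at line 2 remove [ewafy] add [yciza,jwmor] -> 12 lines: mjphn gsrs yycem yciza jwmor wqhkk weco vxmw zkypi qvleq yldty eked
Final line 6: wqhkk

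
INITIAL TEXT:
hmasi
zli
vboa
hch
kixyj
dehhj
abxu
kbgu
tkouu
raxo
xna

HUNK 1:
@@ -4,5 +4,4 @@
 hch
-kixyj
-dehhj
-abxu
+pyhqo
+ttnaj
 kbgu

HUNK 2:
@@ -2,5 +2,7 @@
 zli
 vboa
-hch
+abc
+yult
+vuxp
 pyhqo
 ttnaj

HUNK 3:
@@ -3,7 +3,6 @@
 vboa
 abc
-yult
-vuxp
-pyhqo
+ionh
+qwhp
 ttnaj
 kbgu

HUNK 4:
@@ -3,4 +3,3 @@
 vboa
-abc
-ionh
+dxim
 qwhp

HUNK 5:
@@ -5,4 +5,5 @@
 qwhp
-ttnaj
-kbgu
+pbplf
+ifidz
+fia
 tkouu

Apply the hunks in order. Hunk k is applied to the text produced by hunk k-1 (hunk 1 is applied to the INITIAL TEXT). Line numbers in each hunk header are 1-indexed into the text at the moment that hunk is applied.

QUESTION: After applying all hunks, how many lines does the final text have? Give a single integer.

Hunk 1: at line 4 remove [kixyj,dehhj,abxu] add [pyhqo,ttnaj] -> 10 lines: hmasi zli vboa hch pyhqo ttnaj kbgu tkouu raxo xna
Hunk 2: at line 2 remove [hch] add [abc,yult,vuxp] -> 12 lines: hmasi zli vboa abc yult vuxp pyhqo ttnaj kbgu tkouu raxo xna
Hunk 3: at line 3 remove [yult,vuxp,pyhqo] add [ionh,qwhp] -> 11 lines: hmasi zli vboa abc ionh qwhp ttnaj kbgu tkouu raxo xna
Hunk 4: at line 3 remove [abc,ionh] add [dxim] -> 10 lines: hmasi zli vboa dxim qwhp ttnaj kbgu tkouu raxo xna
Hunk 5: at line 5 remove [ttnaj,kbgu] add [pbplf,ifidz,fia] -> 11 lines: hmasi zli vboa dxim qwhp pbplf ifidz fia tkouu raxo xna
Final line count: 11

Answer: 11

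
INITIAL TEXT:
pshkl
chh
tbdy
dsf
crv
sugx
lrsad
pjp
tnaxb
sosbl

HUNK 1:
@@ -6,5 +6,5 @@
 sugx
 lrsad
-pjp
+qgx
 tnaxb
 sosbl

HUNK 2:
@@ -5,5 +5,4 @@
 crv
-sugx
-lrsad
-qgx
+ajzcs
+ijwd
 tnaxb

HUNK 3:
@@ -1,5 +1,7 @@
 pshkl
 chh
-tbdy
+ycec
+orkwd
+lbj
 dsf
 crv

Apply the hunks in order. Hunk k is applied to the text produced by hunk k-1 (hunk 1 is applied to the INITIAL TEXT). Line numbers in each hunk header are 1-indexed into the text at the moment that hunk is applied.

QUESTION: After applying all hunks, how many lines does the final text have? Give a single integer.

Answer: 11

Derivation:
Hunk 1: at line 6 remove [pjp] add [qgx] -> 10 lines: pshkl chh tbdy dsf crv sugx lrsad qgx tnaxb sosbl
Hunk 2: at line 5 remove [sugx,lrsad,qgx] add [ajzcs,ijwd] -> 9 lines: pshkl chh tbdy dsf crv ajzcs ijwd tnaxb sosbl
Hunk 3: at line 1 remove [tbdy] add [ycec,orkwd,lbj] -> 11 lines: pshkl chh ycec orkwd lbj dsf crv ajzcs ijwd tnaxb sosbl
Final line count: 11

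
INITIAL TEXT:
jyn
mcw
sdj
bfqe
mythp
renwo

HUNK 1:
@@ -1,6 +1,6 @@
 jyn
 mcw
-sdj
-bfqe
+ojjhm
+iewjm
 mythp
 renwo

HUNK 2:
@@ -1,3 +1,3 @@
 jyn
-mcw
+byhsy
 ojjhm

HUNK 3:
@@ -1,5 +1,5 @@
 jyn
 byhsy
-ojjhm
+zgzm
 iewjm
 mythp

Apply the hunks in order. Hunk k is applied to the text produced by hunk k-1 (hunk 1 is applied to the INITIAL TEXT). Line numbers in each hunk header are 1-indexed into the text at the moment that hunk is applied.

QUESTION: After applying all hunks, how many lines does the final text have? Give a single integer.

Answer: 6

Derivation:
Hunk 1: at line 1 remove [sdj,bfqe] add [ojjhm,iewjm] -> 6 lines: jyn mcw ojjhm iewjm mythp renwo
Hunk 2: at line 1 remove [mcw] add [byhsy] -> 6 lines: jyn byhsy ojjhm iewjm mythp renwo
Hunk 3: at line 1 remove [ojjhm] add [zgzm] -> 6 lines: jyn byhsy zgzm iewjm mythp renwo
Final line count: 6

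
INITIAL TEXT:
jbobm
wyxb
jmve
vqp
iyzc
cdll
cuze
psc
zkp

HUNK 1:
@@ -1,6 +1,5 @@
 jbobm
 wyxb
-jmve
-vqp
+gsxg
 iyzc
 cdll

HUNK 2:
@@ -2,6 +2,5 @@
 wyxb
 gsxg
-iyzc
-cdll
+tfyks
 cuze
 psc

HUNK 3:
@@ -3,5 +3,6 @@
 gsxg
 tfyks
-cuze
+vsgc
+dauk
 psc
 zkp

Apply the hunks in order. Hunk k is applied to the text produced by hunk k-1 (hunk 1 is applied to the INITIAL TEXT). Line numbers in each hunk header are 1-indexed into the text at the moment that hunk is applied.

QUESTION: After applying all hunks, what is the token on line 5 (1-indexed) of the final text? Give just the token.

Answer: vsgc

Derivation:
Hunk 1: at line 1 remove [jmve,vqp] add [gsxg] -> 8 lines: jbobm wyxb gsxg iyzc cdll cuze psc zkp
Hunk 2: at line 2 remove [iyzc,cdll] add [tfyks] -> 7 lines: jbobm wyxb gsxg tfyks cuze psc zkp
Hunk 3: at line 3 remove [cuze] add [vsgc,dauk] -> 8 lines: jbobm wyxb gsxg tfyks vsgc dauk psc zkp
Final line 5: vsgc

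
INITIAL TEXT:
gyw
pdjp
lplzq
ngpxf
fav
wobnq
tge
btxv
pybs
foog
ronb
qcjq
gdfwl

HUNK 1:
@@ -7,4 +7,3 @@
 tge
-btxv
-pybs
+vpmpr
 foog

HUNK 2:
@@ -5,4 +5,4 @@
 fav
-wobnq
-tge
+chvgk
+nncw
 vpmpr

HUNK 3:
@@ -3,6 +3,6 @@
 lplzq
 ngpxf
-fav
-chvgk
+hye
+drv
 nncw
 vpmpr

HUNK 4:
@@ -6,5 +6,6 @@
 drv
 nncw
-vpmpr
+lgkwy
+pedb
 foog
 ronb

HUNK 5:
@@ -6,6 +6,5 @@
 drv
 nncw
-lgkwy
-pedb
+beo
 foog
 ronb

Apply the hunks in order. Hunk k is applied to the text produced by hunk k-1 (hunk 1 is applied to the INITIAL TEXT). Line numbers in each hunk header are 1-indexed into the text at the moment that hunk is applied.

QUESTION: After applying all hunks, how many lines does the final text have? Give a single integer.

Answer: 12

Derivation:
Hunk 1: at line 7 remove [btxv,pybs] add [vpmpr] -> 12 lines: gyw pdjp lplzq ngpxf fav wobnq tge vpmpr foog ronb qcjq gdfwl
Hunk 2: at line 5 remove [wobnq,tge] add [chvgk,nncw] -> 12 lines: gyw pdjp lplzq ngpxf fav chvgk nncw vpmpr foog ronb qcjq gdfwl
Hunk 3: at line 3 remove [fav,chvgk] add [hye,drv] -> 12 lines: gyw pdjp lplzq ngpxf hye drv nncw vpmpr foog ronb qcjq gdfwl
Hunk 4: at line 6 remove [vpmpr] add [lgkwy,pedb] -> 13 lines: gyw pdjp lplzq ngpxf hye drv nncw lgkwy pedb foog ronb qcjq gdfwl
Hunk 5: at line 6 remove [lgkwy,pedb] add [beo] -> 12 lines: gyw pdjp lplzq ngpxf hye drv nncw beo foog ronb qcjq gdfwl
Final line count: 12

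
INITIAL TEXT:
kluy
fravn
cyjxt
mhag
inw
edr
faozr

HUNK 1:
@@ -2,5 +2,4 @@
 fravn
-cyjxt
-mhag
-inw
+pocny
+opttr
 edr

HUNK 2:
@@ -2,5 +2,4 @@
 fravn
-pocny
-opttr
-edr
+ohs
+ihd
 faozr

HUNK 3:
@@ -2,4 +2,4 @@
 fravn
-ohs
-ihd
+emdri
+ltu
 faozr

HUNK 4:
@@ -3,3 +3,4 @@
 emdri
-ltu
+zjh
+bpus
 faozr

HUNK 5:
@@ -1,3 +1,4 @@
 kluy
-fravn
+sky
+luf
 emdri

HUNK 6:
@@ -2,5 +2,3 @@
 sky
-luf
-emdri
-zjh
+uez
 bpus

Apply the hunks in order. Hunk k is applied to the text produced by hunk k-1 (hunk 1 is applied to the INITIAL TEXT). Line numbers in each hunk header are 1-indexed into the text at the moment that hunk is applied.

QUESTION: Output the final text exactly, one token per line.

Hunk 1: at line 2 remove [cyjxt,mhag,inw] add [pocny,opttr] -> 6 lines: kluy fravn pocny opttr edr faozr
Hunk 2: at line 2 remove [pocny,opttr,edr] add [ohs,ihd] -> 5 lines: kluy fravn ohs ihd faozr
Hunk 3: at line 2 remove [ohs,ihd] add [emdri,ltu] -> 5 lines: kluy fravn emdri ltu faozr
Hunk 4: at line 3 remove [ltu] add [zjh,bpus] -> 6 lines: kluy fravn emdri zjh bpus faozr
Hunk 5: at line 1 remove [fravn] add [sky,luf] -> 7 lines: kluy sky luf emdri zjh bpus faozr
Hunk 6: at line 2 remove [luf,emdri,zjh] add [uez] -> 5 lines: kluy sky uez bpus faozr

Answer: kluy
sky
uez
bpus
faozr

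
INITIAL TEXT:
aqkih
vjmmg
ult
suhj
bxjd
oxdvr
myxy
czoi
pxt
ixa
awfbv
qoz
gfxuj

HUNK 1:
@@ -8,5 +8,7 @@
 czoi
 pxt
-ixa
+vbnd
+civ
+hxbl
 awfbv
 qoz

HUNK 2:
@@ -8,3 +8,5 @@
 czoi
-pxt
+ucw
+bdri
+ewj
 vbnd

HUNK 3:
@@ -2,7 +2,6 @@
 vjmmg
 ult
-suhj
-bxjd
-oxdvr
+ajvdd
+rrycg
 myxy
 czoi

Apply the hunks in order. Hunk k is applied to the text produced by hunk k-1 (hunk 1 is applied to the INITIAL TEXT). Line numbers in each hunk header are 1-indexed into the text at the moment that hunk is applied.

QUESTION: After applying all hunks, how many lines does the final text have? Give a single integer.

Answer: 16

Derivation:
Hunk 1: at line 8 remove [ixa] add [vbnd,civ,hxbl] -> 15 lines: aqkih vjmmg ult suhj bxjd oxdvr myxy czoi pxt vbnd civ hxbl awfbv qoz gfxuj
Hunk 2: at line 8 remove [pxt] add [ucw,bdri,ewj] -> 17 lines: aqkih vjmmg ult suhj bxjd oxdvr myxy czoi ucw bdri ewj vbnd civ hxbl awfbv qoz gfxuj
Hunk 3: at line 2 remove [suhj,bxjd,oxdvr] add [ajvdd,rrycg] -> 16 lines: aqkih vjmmg ult ajvdd rrycg myxy czoi ucw bdri ewj vbnd civ hxbl awfbv qoz gfxuj
Final line count: 16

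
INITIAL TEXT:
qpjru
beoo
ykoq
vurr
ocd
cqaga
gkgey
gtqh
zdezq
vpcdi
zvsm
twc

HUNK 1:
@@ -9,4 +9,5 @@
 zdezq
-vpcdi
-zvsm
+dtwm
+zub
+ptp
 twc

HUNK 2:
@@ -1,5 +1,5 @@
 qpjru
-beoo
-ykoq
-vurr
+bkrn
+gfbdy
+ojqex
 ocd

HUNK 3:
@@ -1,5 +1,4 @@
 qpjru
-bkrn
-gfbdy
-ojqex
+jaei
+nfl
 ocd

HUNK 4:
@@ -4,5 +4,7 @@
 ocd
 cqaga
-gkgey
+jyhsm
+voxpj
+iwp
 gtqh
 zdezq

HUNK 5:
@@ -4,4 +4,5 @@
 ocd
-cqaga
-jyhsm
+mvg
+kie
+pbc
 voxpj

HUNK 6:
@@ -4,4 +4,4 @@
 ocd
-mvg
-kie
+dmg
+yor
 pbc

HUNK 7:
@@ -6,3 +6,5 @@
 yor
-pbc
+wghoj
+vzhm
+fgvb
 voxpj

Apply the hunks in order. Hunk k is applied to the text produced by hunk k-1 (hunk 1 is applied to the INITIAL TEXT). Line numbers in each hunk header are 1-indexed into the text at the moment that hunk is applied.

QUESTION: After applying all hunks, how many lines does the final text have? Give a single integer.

Answer: 17

Derivation:
Hunk 1: at line 9 remove [vpcdi,zvsm] add [dtwm,zub,ptp] -> 13 lines: qpjru beoo ykoq vurr ocd cqaga gkgey gtqh zdezq dtwm zub ptp twc
Hunk 2: at line 1 remove [beoo,ykoq,vurr] add [bkrn,gfbdy,ojqex] -> 13 lines: qpjru bkrn gfbdy ojqex ocd cqaga gkgey gtqh zdezq dtwm zub ptp twc
Hunk 3: at line 1 remove [bkrn,gfbdy,ojqex] add [jaei,nfl] -> 12 lines: qpjru jaei nfl ocd cqaga gkgey gtqh zdezq dtwm zub ptp twc
Hunk 4: at line 4 remove [gkgey] add [jyhsm,voxpj,iwp] -> 14 lines: qpjru jaei nfl ocd cqaga jyhsm voxpj iwp gtqh zdezq dtwm zub ptp twc
Hunk 5: at line 4 remove [cqaga,jyhsm] add [mvg,kie,pbc] -> 15 lines: qpjru jaei nfl ocd mvg kie pbc voxpj iwp gtqh zdezq dtwm zub ptp twc
Hunk 6: at line 4 remove [mvg,kie] add [dmg,yor] -> 15 lines: qpjru jaei nfl ocd dmg yor pbc voxpj iwp gtqh zdezq dtwm zub ptp twc
Hunk 7: at line 6 remove [pbc] add [wghoj,vzhm,fgvb] -> 17 lines: qpjru jaei nfl ocd dmg yor wghoj vzhm fgvb voxpj iwp gtqh zdezq dtwm zub ptp twc
Final line count: 17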